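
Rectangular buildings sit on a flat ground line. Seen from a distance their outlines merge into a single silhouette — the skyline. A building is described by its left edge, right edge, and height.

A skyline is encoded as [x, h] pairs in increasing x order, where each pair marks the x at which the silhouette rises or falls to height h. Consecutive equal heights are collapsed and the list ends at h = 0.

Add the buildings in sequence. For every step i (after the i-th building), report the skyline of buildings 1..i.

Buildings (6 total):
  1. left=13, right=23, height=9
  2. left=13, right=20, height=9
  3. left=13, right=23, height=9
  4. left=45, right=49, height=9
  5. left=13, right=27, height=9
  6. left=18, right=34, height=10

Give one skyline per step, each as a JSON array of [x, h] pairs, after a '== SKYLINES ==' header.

== SKYLINES ==
[[13,9],[23,0]]
[[13,9],[23,0]]
[[13,9],[23,0]]
[[13,9],[23,0],[45,9],[49,0]]
[[13,9],[27,0],[45,9],[49,0]]
[[13,9],[18,10],[34,0],[45,9],[49,0]]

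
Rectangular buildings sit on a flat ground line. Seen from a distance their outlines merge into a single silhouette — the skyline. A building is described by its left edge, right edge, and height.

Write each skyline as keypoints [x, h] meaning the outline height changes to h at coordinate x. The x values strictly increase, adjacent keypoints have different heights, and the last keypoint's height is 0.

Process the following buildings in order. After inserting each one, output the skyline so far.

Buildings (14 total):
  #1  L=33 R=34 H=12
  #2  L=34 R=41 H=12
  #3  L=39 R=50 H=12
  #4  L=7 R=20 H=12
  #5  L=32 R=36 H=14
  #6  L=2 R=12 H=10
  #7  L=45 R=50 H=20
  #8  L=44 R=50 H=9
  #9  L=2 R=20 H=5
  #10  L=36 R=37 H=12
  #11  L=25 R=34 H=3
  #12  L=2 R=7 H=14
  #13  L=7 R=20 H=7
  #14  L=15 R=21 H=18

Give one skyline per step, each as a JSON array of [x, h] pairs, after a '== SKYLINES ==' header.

== SKYLINES ==
[[33,12],[34,0]]
[[33,12],[41,0]]
[[33,12],[50,0]]
[[7,12],[20,0],[33,12],[50,0]]
[[7,12],[20,0],[32,14],[36,12],[50,0]]
[[2,10],[7,12],[20,0],[32,14],[36,12],[50,0]]
[[2,10],[7,12],[20,0],[32,14],[36,12],[45,20],[50,0]]
[[2,10],[7,12],[20,0],[32,14],[36,12],[45,20],[50,0]]
[[2,10],[7,12],[20,0],[32,14],[36,12],[45,20],[50,0]]
[[2,10],[7,12],[20,0],[32,14],[36,12],[45,20],[50,0]]
[[2,10],[7,12],[20,0],[25,3],[32,14],[36,12],[45,20],[50,0]]
[[2,14],[7,12],[20,0],[25,3],[32,14],[36,12],[45,20],[50,0]]
[[2,14],[7,12],[20,0],[25,3],[32,14],[36,12],[45,20],[50,0]]
[[2,14],[7,12],[15,18],[21,0],[25,3],[32,14],[36,12],[45,20],[50,0]]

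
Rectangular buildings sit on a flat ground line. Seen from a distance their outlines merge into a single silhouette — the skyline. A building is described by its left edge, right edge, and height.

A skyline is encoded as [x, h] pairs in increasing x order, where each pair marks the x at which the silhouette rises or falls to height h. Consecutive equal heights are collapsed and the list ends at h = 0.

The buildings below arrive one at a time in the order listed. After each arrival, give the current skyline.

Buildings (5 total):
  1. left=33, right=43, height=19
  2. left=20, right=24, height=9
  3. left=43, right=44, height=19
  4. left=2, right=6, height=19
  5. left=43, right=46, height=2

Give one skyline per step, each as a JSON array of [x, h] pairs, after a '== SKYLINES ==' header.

== SKYLINES ==
[[33,19],[43,0]]
[[20,9],[24,0],[33,19],[43,0]]
[[20,9],[24,0],[33,19],[44,0]]
[[2,19],[6,0],[20,9],[24,0],[33,19],[44,0]]
[[2,19],[6,0],[20,9],[24,0],[33,19],[44,2],[46,0]]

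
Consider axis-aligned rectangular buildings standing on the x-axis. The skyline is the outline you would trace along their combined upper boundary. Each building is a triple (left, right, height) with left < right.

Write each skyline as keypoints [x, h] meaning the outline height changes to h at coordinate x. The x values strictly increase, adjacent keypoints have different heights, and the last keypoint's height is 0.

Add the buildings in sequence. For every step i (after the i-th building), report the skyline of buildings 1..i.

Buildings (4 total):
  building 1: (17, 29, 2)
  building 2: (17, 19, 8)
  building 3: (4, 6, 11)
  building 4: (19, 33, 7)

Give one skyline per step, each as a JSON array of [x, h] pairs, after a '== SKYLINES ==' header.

== SKYLINES ==
[[17,2],[29,0]]
[[17,8],[19,2],[29,0]]
[[4,11],[6,0],[17,8],[19,2],[29,0]]
[[4,11],[6,0],[17,8],[19,7],[33,0]]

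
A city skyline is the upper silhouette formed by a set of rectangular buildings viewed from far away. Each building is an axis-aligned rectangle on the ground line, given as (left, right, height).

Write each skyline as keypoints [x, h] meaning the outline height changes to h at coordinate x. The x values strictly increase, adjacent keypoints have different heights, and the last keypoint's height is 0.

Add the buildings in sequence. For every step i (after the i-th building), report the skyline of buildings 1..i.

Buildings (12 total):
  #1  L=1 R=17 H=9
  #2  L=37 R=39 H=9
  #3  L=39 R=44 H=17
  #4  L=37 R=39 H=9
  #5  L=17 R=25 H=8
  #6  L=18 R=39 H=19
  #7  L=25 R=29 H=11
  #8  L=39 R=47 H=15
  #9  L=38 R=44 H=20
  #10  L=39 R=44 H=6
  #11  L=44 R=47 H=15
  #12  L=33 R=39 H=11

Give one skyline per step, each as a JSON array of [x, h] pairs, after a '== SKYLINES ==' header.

== SKYLINES ==
[[1,9],[17,0]]
[[1,9],[17,0],[37,9],[39,0]]
[[1,9],[17,0],[37,9],[39,17],[44,0]]
[[1,9],[17,0],[37,9],[39,17],[44,0]]
[[1,9],[17,8],[25,0],[37,9],[39,17],[44,0]]
[[1,9],[17,8],[18,19],[39,17],[44,0]]
[[1,9],[17,8],[18,19],[39,17],[44,0]]
[[1,9],[17,8],[18,19],[39,17],[44,15],[47,0]]
[[1,9],[17,8],[18,19],[38,20],[44,15],[47,0]]
[[1,9],[17,8],[18,19],[38,20],[44,15],[47,0]]
[[1,9],[17,8],[18,19],[38,20],[44,15],[47,0]]
[[1,9],[17,8],[18,19],[38,20],[44,15],[47,0]]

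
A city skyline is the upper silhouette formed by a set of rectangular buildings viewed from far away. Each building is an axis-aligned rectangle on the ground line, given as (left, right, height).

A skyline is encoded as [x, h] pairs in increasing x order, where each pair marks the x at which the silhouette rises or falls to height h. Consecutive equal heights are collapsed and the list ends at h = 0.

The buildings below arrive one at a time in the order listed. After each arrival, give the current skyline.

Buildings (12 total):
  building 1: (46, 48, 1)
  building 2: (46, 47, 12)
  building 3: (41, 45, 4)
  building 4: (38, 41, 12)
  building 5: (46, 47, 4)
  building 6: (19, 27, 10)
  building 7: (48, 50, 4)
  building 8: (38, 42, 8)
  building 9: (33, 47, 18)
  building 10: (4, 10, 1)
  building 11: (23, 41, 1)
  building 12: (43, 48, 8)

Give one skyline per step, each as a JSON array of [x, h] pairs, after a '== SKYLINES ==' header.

== SKYLINES ==
[[46,1],[48,0]]
[[46,12],[47,1],[48,0]]
[[41,4],[45,0],[46,12],[47,1],[48,0]]
[[38,12],[41,4],[45,0],[46,12],[47,1],[48,0]]
[[38,12],[41,4],[45,0],[46,12],[47,1],[48,0]]
[[19,10],[27,0],[38,12],[41,4],[45,0],[46,12],[47,1],[48,0]]
[[19,10],[27,0],[38,12],[41,4],[45,0],[46,12],[47,1],[48,4],[50,0]]
[[19,10],[27,0],[38,12],[41,8],[42,4],[45,0],[46,12],[47,1],[48,4],[50,0]]
[[19,10],[27,0],[33,18],[47,1],[48,4],[50,0]]
[[4,1],[10,0],[19,10],[27,0],[33,18],[47,1],[48,4],[50,0]]
[[4,1],[10,0],[19,10],[27,1],[33,18],[47,1],[48,4],[50,0]]
[[4,1],[10,0],[19,10],[27,1],[33,18],[47,8],[48,4],[50,0]]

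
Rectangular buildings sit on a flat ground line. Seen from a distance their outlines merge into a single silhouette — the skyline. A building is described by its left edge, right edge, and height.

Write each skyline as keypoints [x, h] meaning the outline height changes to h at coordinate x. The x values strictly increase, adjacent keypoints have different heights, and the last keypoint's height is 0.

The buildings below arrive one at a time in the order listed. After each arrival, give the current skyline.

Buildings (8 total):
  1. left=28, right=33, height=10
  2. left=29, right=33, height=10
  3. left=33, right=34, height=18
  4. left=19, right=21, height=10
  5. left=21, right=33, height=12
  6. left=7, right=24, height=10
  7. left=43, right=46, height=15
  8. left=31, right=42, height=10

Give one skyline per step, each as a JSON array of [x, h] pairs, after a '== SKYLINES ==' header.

== SKYLINES ==
[[28,10],[33,0]]
[[28,10],[33,0]]
[[28,10],[33,18],[34,0]]
[[19,10],[21,0],[28,10],[33,18],[34,0]]
[[19,10],[21,12],[33,18],[34,0]]
[[7,10],[21,12],[33,18],[34,0]]
[[7,10],[21,12],[33,18],[34,0],[43,15],[46,0]]
[[7,10],[21,12],[33,18],[34,10],[42,0],[43,15],[46,0]]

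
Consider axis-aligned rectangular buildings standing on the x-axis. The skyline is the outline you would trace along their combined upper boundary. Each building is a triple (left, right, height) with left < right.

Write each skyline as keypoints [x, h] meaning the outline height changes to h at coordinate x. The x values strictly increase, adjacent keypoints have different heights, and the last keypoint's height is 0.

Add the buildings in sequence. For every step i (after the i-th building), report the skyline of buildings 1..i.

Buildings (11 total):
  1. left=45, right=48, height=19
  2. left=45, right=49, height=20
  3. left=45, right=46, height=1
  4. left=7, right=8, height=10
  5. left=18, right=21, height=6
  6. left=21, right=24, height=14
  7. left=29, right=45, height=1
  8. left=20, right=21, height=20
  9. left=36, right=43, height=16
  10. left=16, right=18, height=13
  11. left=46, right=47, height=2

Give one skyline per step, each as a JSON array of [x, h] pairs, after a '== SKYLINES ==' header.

== SKYLINES ==
[[45,19],[48,0]]
[[45,20],[49,0]]
[[45,20],[49,0]]
[[7,10],[8,0],[45,20],[49,0]]
[[7,10],[8,0],[18,6],[21,0],[45,20],[49,0]]
[[7,10],[8,0],[18,6],[21,14],[24,0],[45,20],[49,0]]
[[7,10],[8,0],[18,6],[21,14],[24,0],[29,1],[45,20],[49,0]]
[[7,10],[8,0],[18,6],[20,20],[21,14],[24,0],[29,1],[45,20],[49,0]]
[[7,10],[8,0],[18,6],[20,20],[21,14],[24,0],[29,1],[36,16],[43,1],[45,20],[49,0]]
[[7,10],[8,0],[16,13],[18,6],[20,20],[21,14],[24,0],[29,1],[36,16],[43,1],[45,20],[49,0]]
[[7,10],[8,0],[16,13],[18,6],[20,20],[21,14],[24,0],[29,1],[36,16],[43,1],[45,20],[49,0]]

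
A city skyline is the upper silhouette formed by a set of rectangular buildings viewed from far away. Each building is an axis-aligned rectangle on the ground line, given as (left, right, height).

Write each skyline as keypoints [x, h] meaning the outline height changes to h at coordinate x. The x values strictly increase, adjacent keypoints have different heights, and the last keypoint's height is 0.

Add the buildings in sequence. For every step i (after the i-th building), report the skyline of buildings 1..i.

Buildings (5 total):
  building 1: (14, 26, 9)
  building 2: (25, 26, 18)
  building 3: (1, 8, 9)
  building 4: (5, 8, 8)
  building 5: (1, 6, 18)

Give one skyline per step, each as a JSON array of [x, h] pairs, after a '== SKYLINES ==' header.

== SKYLINES ==
[[14,9],[26,0]]
[[14,9],[25,18],[26,0]]
[[1,9],[8,0],[14,9],[25,18],[26,0]]
[[1,9],[8,0],[14,9],[25,18],[26,0]]
[[1,18],[6,9],[8,0],[14,9],[25,18],[26,0]]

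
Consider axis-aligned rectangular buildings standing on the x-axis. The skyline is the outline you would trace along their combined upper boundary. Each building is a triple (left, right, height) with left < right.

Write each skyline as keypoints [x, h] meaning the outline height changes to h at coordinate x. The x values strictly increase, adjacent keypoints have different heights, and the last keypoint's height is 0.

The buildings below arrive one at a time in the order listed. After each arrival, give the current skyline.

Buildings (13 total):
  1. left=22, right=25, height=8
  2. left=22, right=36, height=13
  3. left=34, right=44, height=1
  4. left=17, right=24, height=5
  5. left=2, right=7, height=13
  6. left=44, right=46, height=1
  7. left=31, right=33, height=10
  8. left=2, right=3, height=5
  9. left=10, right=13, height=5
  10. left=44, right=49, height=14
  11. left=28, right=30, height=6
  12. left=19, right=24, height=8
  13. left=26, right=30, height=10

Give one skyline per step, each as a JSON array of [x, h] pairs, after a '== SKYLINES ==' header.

== SKYLINES ==
[[22,8],[25,0]]
[[22,13],[36,0]]
[[22,13],[36,1],[44,0]]
[[17,5],[22,13],[36,1],[44,0]]
[[2,13],[7,0],[17,5],[22,13],[36,1],[44,0]]
[[2,13],[7,0],[17,5],[22,13],[36,1],[46,0]]
[[2,13],[7,0],[17,5],[22,13],[36,1],[46,0]]
[[2,13],[7,0],[17,5],[22,13],[36,1],[46,0]]
[[2,13],[7,0],[10,5],[13,0],[17,5],[22,13],[36,1],[46,0]]
[[2,13],[7,0],[10,5],[13,0],[17,5],[22,13],[36,1],[44,14],[49,0]]
[[2,13],[7,0],[10,5],[13,0],[17,5],[22,13],[36,1],[44,14],[49,0]]
[[2,13],[7,0],[10,5],[13,0],[17,5],[19,8],[22,13],[36,1],[44,14],[49,0]]
[[2,13],[7,0],[10,5],[13,0],[17,5],[19,8],[22,13],[36,1],[44,14],[49,0]]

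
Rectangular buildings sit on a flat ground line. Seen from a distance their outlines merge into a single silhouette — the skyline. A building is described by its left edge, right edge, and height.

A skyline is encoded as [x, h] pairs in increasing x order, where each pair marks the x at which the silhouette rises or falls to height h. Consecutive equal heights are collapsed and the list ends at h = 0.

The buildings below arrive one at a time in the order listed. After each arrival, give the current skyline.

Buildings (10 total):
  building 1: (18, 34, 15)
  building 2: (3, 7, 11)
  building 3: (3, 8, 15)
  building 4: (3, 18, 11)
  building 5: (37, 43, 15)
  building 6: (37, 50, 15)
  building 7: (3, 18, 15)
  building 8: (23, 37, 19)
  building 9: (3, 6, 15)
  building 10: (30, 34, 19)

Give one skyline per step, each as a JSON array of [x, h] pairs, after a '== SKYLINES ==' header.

== SKYLINES ==
[[18,15],[34,0]]
[[3,11],[7,0],[18,15],[34,0]]
[[3,15],[8,0],[18,15],[34,0]]
[[3,15],[8,11],[18,15],[34,0]]
[[3,15],[8,11],[18,15],[34,0],[37,15],[43,0]]
[[3,15],[8,11],[18,15],[34,0],[37,15],[50,0]]
[[3,15],[34,0],[37,15],[50,0]]
[[3,15],[23,19],[37,15],[50,0]]
[[3,15],[23,19],[37,15],[50,0]]
[[3,15],[23,19],[37,15],[50,0]]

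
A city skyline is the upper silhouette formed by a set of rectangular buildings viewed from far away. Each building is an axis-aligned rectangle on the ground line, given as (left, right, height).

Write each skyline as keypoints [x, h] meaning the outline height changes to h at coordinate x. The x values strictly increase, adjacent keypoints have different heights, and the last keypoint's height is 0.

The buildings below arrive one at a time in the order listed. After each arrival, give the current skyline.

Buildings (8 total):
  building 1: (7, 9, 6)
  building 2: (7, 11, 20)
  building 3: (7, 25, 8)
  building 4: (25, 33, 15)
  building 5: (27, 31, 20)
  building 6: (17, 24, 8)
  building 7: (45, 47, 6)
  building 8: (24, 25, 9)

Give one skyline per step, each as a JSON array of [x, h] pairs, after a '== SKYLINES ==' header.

== SKYLINES ==
[[7,6],[9,0]]
[[7,20],[11,0]]
[[7,20],[11,8],[25,0]]
[[7,20],[11,8],[25,15],[33,0]]
[[7,20],[11,8],[25,15],[27,20],[31,15],[33,0]]
[[7,20],[11,8],[25,15],[27,20],[31,15],[33,0]]
[[7,20],[11,8],[25,15],[27,20],[31,15],[33,0],[45,6],[47,0]]
[[7,20],[11,8],[24,9],[25,15],[27,20],[31,15],[33,0],[45,6],[47,0]]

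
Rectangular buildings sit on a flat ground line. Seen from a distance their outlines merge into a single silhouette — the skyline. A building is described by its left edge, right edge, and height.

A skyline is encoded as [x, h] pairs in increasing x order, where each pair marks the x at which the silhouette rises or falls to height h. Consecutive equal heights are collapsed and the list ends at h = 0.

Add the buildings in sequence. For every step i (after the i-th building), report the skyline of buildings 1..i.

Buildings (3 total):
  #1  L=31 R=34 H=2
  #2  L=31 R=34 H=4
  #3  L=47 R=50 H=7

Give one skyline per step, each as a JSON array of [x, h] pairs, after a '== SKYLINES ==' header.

== SKYLINES ==
[[31,2],[34,0]]
[[31,4],[34,0]]
[[31,4],[34,0],[47,7],[50,0]]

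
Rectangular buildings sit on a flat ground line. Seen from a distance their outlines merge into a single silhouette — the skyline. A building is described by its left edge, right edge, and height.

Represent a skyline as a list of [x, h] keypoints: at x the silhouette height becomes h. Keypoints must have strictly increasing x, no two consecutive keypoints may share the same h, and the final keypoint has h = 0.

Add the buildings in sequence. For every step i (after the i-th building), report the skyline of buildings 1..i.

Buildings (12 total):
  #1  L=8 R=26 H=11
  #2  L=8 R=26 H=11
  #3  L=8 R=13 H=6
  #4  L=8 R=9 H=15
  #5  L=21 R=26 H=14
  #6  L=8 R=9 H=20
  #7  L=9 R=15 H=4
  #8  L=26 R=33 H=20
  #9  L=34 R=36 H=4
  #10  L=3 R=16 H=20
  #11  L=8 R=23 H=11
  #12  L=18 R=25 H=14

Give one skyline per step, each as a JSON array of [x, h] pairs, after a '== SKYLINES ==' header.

== SKYLINES ==
[[8,11],[26,0]]
[[8,11],[26,0]]
[[8,11],[26,0]]
[[8,15],[9,11],[26,0]]
[[8,15],[9,11],[21,14],[26,0]]
[[8,20],[9,11],[21,14],[26,0]]
[[8,20],[9,11],[21,14],[26,0]]
[[8,20],[9,11],[21,14],[26,20],[33,0]]
[[8,20],[9,11],[21,14],[26,20],[33,0],[34,4],[36,0]]
[[3,20],[16,11],[21,14],[26,20],[33,0],[34,4],[36,0]]
[[3,20],[16,11],[21,14],[26,20],[33,0],[34,4],[36,0]]
[[3,20],[16,11],[18,14],[26,20],[33,0],[34,4],[36,0]]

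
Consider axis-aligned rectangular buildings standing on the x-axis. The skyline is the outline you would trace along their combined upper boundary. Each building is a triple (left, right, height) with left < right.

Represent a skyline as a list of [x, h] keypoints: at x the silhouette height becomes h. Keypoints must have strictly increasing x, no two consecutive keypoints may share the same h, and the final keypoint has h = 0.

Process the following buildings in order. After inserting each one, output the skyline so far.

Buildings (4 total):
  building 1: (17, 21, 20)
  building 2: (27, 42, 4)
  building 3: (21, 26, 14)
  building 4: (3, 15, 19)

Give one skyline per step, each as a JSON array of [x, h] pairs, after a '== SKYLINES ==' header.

== SKYLINES ==
[[17,20],[21,0]]
[[17,20],[21,0],[27,4],[42,0]]
[[17,20],[21,14],[26,0],[27,4],[42,0]]
[[3,19],[15,0],[17,20],[21,14],[26,0],[27,4],[42,0]]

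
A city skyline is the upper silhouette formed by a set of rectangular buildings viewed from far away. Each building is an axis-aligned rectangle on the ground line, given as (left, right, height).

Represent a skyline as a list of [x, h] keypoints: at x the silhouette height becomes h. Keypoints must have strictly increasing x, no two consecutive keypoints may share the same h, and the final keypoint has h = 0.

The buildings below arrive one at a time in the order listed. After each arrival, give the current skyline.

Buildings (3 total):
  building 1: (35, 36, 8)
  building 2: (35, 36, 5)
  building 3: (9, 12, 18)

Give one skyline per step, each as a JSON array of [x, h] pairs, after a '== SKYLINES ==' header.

== SKYLINES ==
[[35,8],[36,0]]
[[35,8],[36,0]]
[[9,18],[12,0],[35,8],[36,0]]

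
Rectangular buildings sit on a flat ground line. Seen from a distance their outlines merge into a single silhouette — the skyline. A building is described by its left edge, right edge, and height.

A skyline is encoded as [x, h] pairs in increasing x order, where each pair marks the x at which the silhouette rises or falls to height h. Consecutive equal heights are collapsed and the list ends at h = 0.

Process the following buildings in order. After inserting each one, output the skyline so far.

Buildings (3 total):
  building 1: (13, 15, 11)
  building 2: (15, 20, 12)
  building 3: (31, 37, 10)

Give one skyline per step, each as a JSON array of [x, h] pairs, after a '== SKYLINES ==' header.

== SKYLINES ==
[[13,11],[15,0]]
[[13,11],[15,12],[20,0]]
[[13,11],[15,12],[20,0],[31,10],[37,0]]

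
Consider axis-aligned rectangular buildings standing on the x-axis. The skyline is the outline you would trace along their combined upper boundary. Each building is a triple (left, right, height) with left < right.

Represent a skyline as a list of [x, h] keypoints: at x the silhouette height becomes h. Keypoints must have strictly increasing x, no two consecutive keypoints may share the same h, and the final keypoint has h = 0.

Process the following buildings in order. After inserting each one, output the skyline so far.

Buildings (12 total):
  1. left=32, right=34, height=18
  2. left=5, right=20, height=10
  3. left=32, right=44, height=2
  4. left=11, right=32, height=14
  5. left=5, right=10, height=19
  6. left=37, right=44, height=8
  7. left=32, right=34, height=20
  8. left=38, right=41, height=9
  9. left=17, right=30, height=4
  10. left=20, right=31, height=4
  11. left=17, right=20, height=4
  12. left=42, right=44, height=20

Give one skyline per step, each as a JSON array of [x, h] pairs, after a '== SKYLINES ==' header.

== SKYLINES ==
[[32,18],[34,0]]
[[5,10],[20,0],[32,18],[34,0]]
[[5,10],[20,0],[32,18],[34,2],[44,0]]
[[5,10],[11,14],[32,18],[34,2],[44,0]]
[[5,19],[10,10],[11,14],[32,18],[34,2],[44,0]]
[[5,19],[10,10],[11,14],[32,18],[34,2],[37,8],[44,0]]
[[5,19],[10,10],[11,14],[32,20],[34,2],[37,8],[44,0]]
[[5,19],[10,10],[11,14],[32,20],[34,2],[37,8],[38,9],[41,8],[44,0]]
[[5,19],[10,10],[11,14],[32,20],[34,2],[37,8],[38,9],[41,8],[44,0]]
[[5,19],[10,10],[11,14],[32,20],[34,2],[37,8],[38,9],[41,8],[44,0]]
[[5,19],[10,10],[11,14],[32,20],[34,2],[37,8],[38,9],[41,8],[44,0]]
[[5,19],[10,10],[11,14],[32,20],[34,2],[37,8],[38,9],[41,8],[42,20],[44,0]]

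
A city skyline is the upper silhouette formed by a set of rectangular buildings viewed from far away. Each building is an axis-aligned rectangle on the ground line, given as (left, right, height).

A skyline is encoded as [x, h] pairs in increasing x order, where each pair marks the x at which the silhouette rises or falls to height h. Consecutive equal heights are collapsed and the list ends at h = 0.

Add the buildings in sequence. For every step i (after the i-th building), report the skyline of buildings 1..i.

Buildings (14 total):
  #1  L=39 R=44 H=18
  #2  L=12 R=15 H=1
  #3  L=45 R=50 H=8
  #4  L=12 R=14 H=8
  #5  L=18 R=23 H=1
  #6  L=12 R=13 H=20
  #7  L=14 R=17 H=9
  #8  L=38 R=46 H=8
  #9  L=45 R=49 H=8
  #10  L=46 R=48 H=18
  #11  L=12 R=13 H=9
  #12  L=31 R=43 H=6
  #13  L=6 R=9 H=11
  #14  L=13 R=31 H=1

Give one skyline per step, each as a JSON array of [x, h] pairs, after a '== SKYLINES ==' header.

== SKYLINES ==
[[39,18],[44,0]]
[[12,1],[15,0],[39,18],[44,0]]
[[12,1],[15,0],[39,18],[44,0],[45,8],[50,0]]
[[12,8],[14,1],[15,0],[39,18],[44,0],[45,8],[50,0]]
[[12,8],[14,1],[15,0],[18,1],[23,0],[39,18],[44,0],[45,8],[50,0]]
[[12,20],[13,8],[14,1],[15,0],[18,1],[23,0],[39,18],[44,0],[45,8],[50,0]]
[[12,20],[13,8],[14,9],[17,0],[18,1],[23,0],[39,18],[44,0],[45,8],[50,0]]
[[12,20],[13,8],[14,9],[17,0],[18,1],[23,0],[38,8],[39,18],[44,8],[50,0]]
[[12,20],[13,8],[14,9],[17,0],[18,1],[23,0],[38,8],[39,18],[44,8],[50,0]]
[[12,20],[13,8],[14,9],[17,0],[18,1],[23,0],[38,8],[39,18],[44,8],[46,18],[48,8],[50,0]]
[[12,20],[13,8],[14,9],[17,0],[18,1],[23,0],[38,8],[39,18],[44,8],[46,18],[48,8],[50,0]]
[[12,20],[13,8],[14,9],[17,0],[18,1],[23,0],[31,6],[38,8],[39,18],[44,8],[46,18],[48,8],[50,0]]
[[6,11],[9,0],[12,20],[13,8],[14,9],[17,0],[18,1],[23,0],[31,6],[38,8],[39,18],[44,8],[46,18],[48,8],[50,0]]
[[6,11],[9,0],[12,20],[13,8],[14,9],[17,1],[31,6],[38,8],[39,18],[44,8],[46,18],[48,8],[50,0]]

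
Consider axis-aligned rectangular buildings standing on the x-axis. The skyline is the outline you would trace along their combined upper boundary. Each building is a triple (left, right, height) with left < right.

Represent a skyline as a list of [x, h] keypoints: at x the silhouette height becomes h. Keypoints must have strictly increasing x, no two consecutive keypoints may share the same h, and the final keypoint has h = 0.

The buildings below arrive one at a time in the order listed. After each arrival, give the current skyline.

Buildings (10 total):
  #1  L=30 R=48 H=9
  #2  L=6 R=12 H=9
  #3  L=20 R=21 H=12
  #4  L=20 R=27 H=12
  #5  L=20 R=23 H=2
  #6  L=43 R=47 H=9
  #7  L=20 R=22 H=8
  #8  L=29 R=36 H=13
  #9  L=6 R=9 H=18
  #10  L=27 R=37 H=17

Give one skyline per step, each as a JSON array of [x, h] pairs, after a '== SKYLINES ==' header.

== SKYLINES ==
[[30,9],[48,0]]
[[6,9],[12,0],[30,9],[48,0]]
[[6,9],[12,0],[20,12],[21,0],[30,9],[48,0]]
[[6,9],[12,0],[20,12],[27,0],[30,9],[48,0]]
[[6,9],[12,0],[20,12],[27,0],[30,9],[48,0]]
[[6,9],[12,0],[20,12],[27,0],[30,9],[48,0]]
[[6,9],[12,0],[20,12],[27,0],[30,9],[48,0]]
[[6,9],[12,0],[20,12],[27,0],[29,13],[36,9],[48,0]]
[[6,18],[9,9],[12,0],[20,12],[27,0],[29,13],[36,9],[48,0]]
[[6,18],[9,9],[12,0],[20,12],[27,17],[37,9],[48,0]]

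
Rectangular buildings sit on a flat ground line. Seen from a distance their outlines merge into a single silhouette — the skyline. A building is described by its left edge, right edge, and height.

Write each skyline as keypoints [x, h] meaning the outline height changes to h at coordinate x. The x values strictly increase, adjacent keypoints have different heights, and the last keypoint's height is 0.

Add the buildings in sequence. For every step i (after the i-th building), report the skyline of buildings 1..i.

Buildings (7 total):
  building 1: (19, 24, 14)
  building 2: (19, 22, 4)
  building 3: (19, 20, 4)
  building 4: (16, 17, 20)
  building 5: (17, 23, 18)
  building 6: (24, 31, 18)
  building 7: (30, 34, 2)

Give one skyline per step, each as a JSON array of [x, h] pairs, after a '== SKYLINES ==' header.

== SKYLINES ==
[[19,14],[24,0]]
[[19,14],[24,0]]
[[19,14],[24,0]]
[[16,20],[17,0],[19,14],[24,0]]
[[16,20],[17,18],[23,14],[24,0]]
[[16,20],[17,18],[23,14],[24,18],[31,0]]
[[16,20],[17,18],[23,14],[24,18],[31,2],[34,0]]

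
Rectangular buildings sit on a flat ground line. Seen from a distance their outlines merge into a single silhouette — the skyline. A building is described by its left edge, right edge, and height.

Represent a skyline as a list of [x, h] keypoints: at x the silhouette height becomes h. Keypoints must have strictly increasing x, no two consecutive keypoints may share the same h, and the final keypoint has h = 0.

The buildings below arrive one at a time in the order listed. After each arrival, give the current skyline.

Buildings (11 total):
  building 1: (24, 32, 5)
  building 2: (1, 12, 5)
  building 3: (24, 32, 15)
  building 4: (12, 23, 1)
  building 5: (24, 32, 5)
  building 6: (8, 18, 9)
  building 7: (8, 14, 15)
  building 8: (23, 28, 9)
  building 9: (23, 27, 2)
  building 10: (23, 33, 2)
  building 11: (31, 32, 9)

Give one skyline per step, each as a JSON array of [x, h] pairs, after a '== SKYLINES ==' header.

== SKYLINES ==
[[24,5],[32,0]]
[[1,5],[12,0],[24,5],[32,0]]
[[1,5],[12,0],[24,15],[32,0]]
[[1,5],[12,1],[23,0],[24,15],[32,0]]
[[1,5],[12,1],[23,0],[24,15],[32,0]]
[[1,5],[8,9],[18,1],[23,0],[24,15],[32,0]]
[[1,5],[8,15],[14,9],[18,1],[23,0],[24,15],[32,0]]
[[1,5],[8,15],[14,9],[18,1],[23,9],[24,15],[32,0]]
[[1,5],[8,15],[14,9],[18,1],[23,9],[24,15],[32,0]]
[[1,5],[8,15],[14,9],[18,1],[23,9],[24,15],[32,2],[33,0]]
[[1,5],[8,15],[14,9],[18,1],[23,9],[24,15],[32,2],[33,0]]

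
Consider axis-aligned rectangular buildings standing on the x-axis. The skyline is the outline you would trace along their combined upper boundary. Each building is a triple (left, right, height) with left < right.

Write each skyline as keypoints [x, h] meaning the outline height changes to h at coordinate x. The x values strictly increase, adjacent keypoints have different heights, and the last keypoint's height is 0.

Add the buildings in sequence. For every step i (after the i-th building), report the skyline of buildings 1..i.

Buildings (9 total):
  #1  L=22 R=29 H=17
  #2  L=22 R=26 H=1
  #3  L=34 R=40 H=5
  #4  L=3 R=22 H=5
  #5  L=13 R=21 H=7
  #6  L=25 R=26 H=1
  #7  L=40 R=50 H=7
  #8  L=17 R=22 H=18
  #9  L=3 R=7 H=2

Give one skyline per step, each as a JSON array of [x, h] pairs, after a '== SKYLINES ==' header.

== SKYLINES ==
[[22,17],[29,0]]
[[22,17],[29,0]]
[[22,17],[29,0],[34,5],[40,0]]
[[3,5],[22,17],[29,0],[34,5],[40,0]]
[[3,5],[13,7],[21,5],[22,17],[29,0],[34,5],[40,0]]
[[3,5],[13,7],[21,5],[22,17],[29,0],[34,5],[40,0]]
[[3,5],[13,7],[21,5],[22,17],[29,0],[34,5],[40,7],[50,0]]
[[3,5],[13,7],[17,18],[22,17],[29,0],[34,5],[40,7],[50,0]]
[[3,5],[13,7],[17,18],[22,17],[29,0],[34,5],[40,7],[50,0]]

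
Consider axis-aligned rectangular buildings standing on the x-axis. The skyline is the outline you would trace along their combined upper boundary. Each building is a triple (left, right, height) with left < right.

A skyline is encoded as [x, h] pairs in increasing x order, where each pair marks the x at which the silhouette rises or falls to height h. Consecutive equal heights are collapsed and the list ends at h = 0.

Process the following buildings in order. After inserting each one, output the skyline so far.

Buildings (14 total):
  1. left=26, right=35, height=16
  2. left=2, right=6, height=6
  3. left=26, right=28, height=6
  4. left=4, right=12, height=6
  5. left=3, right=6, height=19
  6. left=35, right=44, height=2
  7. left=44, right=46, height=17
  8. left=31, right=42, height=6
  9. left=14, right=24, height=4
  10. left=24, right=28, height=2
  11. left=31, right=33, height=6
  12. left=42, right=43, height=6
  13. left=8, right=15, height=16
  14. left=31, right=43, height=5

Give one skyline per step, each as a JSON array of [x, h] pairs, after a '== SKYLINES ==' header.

== SKYLINES ==
[[26,16],[35,0]]
[[2,6],[6,0],[26,16],[35,0]]
[[2,6],[6,0],[26,16],[35,0]]
[[2,6],[12,0],[26,16],[35,0]]
[[2,6],[3,19],[6,6],[12,0],[26,16],[35,0]]
[[2,6],[3,19],[6,6],[12,0],[26,16],[35,2],[44,0]]
[[2,6],[3,19],[6,6],[12,0],[26,16],[35,2],[44,17],[46,0]]
[[2,6],[3,19],[6,6],[12,0],[26,16],[35,6],[42,2],[44,17],[46,0]]
[[2,6],[3,19],[6,6],[12,0],[14,4],[24,0],[26,16],[35,6],[42,2],[44,17],[46,0]]
[[2,6],[3,19],[6,6],[12,0],[14,4],[24,2],[26,16],[35,6],[42,2],[44,17],[46,0]]
[[2,6],[3,19],[6,6],[12,0],[14,4],[24,2],[26,16],[35,6],[42,2],[44,17],[46,0]]
[[2,6],[3,19],[6,6],[12,0],[14,4],[24,2],[26,16],[35,6],[43,2],[44,17],[46,0]]
[[2,6],[3,19],[6,6],[8,16],[15,4],[24,2],[26,16],[35,6],[43,2],[44,17],[46,0]]
[[2,6],[3,19],[6,6],[8,16],[15,4],[24,2],[26,16],[35,6],[43,2],[44,17],[46,0]]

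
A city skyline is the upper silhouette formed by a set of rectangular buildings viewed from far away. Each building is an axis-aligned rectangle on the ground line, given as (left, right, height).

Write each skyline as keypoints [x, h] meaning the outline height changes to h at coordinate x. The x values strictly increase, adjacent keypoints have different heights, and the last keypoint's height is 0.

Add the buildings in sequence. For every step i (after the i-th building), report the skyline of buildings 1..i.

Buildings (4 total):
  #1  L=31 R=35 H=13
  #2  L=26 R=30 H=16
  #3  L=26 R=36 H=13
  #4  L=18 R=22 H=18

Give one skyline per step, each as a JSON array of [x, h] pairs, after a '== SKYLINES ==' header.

== SKYLINES ==
[[31,13],[35,0]]
[[26,16],[30,0],[31,13],[35,0]]
[[26,16],[30,13],[36,0]]
[[18,18],[22,0],[26,16],[30,13],[36,0]]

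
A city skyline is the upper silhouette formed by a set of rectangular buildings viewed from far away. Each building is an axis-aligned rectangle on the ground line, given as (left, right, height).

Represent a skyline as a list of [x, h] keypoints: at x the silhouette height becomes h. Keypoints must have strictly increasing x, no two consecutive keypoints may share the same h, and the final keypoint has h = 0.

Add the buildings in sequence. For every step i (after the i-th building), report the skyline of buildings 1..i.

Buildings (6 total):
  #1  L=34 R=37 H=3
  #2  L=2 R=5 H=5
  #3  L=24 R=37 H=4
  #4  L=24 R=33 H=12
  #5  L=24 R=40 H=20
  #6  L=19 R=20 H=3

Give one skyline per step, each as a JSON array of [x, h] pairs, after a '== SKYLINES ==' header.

== SKYLINES ==
[[34,3],[37,0]]
[[2,5],[5,0],[34,3],[37,0]]
[[2,5],[5,0],[24,4],[37,0]]
[[2,5],[5,0],[24,12],[33,4],[37,0]]
[[2,5],[5,0],[24,20],[40,0]]
[[2,5],[5,0],[19,3],[20,0],[24,20],[40,0]]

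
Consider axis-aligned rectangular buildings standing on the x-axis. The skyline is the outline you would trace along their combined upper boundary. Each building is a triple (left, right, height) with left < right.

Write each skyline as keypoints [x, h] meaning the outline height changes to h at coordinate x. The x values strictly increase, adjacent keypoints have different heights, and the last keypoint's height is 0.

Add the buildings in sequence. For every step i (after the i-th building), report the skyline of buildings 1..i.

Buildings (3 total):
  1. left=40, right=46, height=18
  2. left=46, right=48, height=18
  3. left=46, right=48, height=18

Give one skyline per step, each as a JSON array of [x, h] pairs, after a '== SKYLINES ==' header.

== SKYLINES ==
[[40,18],[46,0]]
[[40,18],[48,0]]
[[40,18],[48,0]]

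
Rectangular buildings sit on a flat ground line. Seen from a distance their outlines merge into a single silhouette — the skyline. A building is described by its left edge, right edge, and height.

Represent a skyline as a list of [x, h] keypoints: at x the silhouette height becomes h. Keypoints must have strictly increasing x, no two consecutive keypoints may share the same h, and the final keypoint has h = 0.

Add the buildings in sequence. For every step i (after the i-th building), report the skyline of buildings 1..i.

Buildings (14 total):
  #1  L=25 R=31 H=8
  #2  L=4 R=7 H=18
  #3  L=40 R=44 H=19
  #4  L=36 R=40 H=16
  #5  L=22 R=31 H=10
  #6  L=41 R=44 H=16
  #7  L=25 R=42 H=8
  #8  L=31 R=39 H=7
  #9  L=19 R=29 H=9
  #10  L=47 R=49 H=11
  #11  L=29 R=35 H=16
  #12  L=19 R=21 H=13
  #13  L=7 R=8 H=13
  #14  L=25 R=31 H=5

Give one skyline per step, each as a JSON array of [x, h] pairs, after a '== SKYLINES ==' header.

== SKYLINES ==
[[25,8],[31,0]]
[[4,18],[7,0],[25,8],[31,0]]
[[4,18],[7,0],[25,8],[31,0],[40,19],[44,0]]
[[4,18],[7,0],[25,8],[31,0],[36,16],[40,19],[44,0]]
[[4,18],[7,0],[22,10],[31,0],[36,16],[40,19],[44,0]]
[[4,18],[7,0],[22,10],[31,0],[36,16],[40,19],[44,0]]
[[4,18],[7,0],[22,10],[31,8],[36,16],[40,19],[44,0]]
[[4,18],[7,0],[22,10],[31,8],[36,16],[40,19],[44,0]]
[[4,18],[7,0],[19,9],[22,10],[31,8],[36,16],[40,19],[44,0]]
[[4,18],[7,0],[19,9],[22,10],[31,8],[36,16],[40,19],[44,0],[47,11],[49,0]]
[[4,18],[7,0],[19,9],[22,10],[29,16],[35,8],[36,16],[40,19],[44,0],[47,11],[49,0]]
[[4,18],[7,0],[19,13],[21,9],[22,10],[29,16],[35,8],[36,16],[40,19],[44,0],[47,11],[49,0]]
[[4,18],[7,13],[8,0],[19,13],[21,9],[22,10],[29,16],[35,8],[36,16],[40,19],[44,0],[47,11],[49,0]]
[[4,18],[7,13],[8,0],[19,13],[21,9],[22,10],[29,16],[35,8],[36,16],[40,19],[44,0],[47,11],[49,0]]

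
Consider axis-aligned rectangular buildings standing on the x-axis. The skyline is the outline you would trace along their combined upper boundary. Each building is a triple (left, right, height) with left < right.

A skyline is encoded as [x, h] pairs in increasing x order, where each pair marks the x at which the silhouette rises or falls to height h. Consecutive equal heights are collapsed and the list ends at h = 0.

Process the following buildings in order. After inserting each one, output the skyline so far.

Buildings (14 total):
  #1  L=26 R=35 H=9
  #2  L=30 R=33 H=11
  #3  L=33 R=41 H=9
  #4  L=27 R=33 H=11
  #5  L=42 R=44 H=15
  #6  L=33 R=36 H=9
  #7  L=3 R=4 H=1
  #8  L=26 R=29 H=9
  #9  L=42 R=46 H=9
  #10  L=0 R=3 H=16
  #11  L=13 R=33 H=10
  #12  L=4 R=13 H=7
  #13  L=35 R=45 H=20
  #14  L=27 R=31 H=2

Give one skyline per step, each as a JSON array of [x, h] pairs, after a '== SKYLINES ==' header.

== SKYLINES ==
[[26,9],[35,0]]
[[26,9],[30,11],[33,9],[35,0]]
[[26,9],[30,11],[33,9],[41,0]]
[[26,9],[27,11],[33,9],[41,0]]
[[26,9],[27,11],[33,9],[41,0],[42,15],[44,0]]
[[26,9],[27,11],[33,9],[41,0],[42,15],[44,0]]
[[3,1],[4,0],[26,9],[27,11],[33,9],[41,0],[42,15],[44,0]]
[[3,1],[4,0],[26,9],[27,11],[33,9],[41,0],[42,15],[44,0]]
[[3,1],[4,0],[26,9],[27,11],[33,9],[41,0],[42,15],[44,9],[46,0]]
[[0,16],[3,1],[4,0],[26,9],[27,11],[33,9],[41,0],[42,15],[44,9],[46,0]]
[[0,16],[3,1],[4,0],[13,10],[27,11],[33,9],[41,0],[42,15],[44,9],[46,0]]
[[0,16],[3,1],[4,7],[13,10],[27,11],[33,9],[41,0],[42,15],[44,9],[46,0]]
[[0,16],[3,1],[4,7],[13,10],[27,11],[33,9],[35,20],[45,9],[46,0]]
[[0,16],[3,1],[4,7],[13,10],[27,11],[33,9],[35,20],[45,9],[46,0]]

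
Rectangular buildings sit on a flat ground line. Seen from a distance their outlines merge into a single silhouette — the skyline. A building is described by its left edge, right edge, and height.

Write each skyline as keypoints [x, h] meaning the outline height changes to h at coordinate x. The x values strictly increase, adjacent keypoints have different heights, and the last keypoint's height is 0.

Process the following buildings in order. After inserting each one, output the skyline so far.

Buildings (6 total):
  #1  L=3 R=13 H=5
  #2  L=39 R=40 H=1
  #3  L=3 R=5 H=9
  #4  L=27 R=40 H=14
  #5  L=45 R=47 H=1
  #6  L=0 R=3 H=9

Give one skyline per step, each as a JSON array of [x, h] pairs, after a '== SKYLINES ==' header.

== SKYLINES ==
[[3,5],[13,0]]
[[3,5],[13,0],[39,1],[40,0]]
[[3,9],[5,5],[13,0],[39,1],[40,0]]
[[3,9],[5,5],[13,0],[27,14],[40,0]]
[[3,9],[5,5],[13,0],[27,14],[40,0],[45,1],[47,0]]
[[0,9],[5,5],[13,0],[27,14],[40,0],[45,1],[47,0]]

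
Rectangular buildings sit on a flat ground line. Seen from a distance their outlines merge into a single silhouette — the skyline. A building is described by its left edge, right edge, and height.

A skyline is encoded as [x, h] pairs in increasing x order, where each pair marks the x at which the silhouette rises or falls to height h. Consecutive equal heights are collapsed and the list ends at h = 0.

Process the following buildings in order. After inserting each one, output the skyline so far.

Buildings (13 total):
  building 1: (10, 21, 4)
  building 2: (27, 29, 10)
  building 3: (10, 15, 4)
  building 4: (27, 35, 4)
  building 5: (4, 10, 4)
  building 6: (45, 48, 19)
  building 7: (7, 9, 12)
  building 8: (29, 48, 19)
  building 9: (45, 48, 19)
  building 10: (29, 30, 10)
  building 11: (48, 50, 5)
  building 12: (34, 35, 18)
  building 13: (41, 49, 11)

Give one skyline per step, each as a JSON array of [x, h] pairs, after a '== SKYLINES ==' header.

== SKYLINES ==
[[10,4],[21,0]]
[[10,4],[21,0],[27,10],[29,0]]
[[10,4],[21,0],[27,10],[29,0]]
[[10,4],[21,0],[27,10],[29,4],[35,0]]
[[4,4],[21,0],[27,10],[29,4],[35,0]]
[[4,4],[21,0],[27,10],[29,4],[35,0],[45,19],[48,0]]
[[4,4],[7,12],[9,4],[21,0],[27,10],[29,4],[35,0],[45,19],[48,0]]
[[4,4],[7,12],[9,4],[21,0],[27,10],[29,19],[48,0]]
[[4,4],[7,12],[9,4],[21,0],[27,10],[29,19],[48,0]]
[[4,4],[7,12],[9,4],[21,0],[27,10],[29,19],[48,0]]
[[4,4],[7,12],[9,4],[21,0],[27,10],[29,19],[48,5],[50,0]]
[[4,4],[7,12],[9,4],[21,0],[27,10],[29,19],[48,5],[50,0]]
[[4,4],[7,12],[9,4],[21,0],[27,10],[29,19],[48,11],[49,5],[50,0]]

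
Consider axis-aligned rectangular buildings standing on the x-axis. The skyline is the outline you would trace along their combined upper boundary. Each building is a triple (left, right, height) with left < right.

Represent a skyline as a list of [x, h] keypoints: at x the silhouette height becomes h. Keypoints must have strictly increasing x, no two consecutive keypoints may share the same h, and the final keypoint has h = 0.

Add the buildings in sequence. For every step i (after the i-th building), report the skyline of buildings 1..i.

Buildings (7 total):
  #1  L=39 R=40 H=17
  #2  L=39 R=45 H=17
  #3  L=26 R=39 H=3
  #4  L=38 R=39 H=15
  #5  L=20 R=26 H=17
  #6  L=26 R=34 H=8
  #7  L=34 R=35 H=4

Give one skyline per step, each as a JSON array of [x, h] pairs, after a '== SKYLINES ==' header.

== SKYLINES ==
[[39,17],[40,0]]
[[39,17],[45,0]]
[[26,3],[39,17],[45,0]]
[[26,3],[38,15],[39,17],[45,0]]
[[20,17],[26,3],[38,15],[39,17],[45,0]]
[[20,17],[26,8],[34,3],[38,15],[39,17],[45,0]]
[[20,17],[26,8],[34,4],[35,3],[38,15],[39,17],[45,0]]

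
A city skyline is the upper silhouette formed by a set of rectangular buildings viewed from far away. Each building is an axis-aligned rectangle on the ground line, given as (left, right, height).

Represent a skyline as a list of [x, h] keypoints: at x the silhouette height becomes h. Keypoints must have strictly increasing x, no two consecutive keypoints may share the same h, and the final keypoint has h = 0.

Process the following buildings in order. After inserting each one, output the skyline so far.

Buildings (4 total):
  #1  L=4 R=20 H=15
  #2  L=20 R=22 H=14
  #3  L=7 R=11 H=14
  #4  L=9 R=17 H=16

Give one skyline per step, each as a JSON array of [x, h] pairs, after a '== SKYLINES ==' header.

== SKYLINES ==
[[4,15],[20,0]]
[[4,15],[20,14],[22,0]]
[[4,15],[20,14],[22,0]]
[[4,15],[9,16],[17,15],[20,14],[22,0]]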